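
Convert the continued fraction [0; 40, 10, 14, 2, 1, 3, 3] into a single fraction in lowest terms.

5206/208757

Work from the innermost term outward:
Start with 3.
3 + 1/(3/1) = 3 + 1/3 = 10/3
1 + 1/(10/3) = 1 + 3/10 = 13/10
2 + 1/(13/10) = 2 + 10/13 = 36/13
14 + 1/(36/13) = 14 + 13/36 = 517/36
10 + 1/(517/36) = 10 + 36/517 = 5206/517
40 + 1/(5206/517) = 40 + 517/5206 = 208757/5206
0 + 1/(208757/5206) = 0 + 5206/208757 = 5206/208757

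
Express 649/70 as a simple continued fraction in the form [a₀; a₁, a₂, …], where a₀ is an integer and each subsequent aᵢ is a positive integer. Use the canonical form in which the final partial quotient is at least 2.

[9; 3, 1, 2, 6]

Run the Euclidean algorithm, recording each quotient:
649 = 9·70 + 19, so a_0 = 9
70 = 3·19 + 13, so a_1 = 3
19 = 1·13 + 6, so a_2 = 1
13 = 2·6 + 1, so a_3 = 2
6 = 6·1 + 0, so a_4 = 6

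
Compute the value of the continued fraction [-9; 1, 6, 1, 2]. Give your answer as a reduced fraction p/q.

-187/23

Compute successive convergents:
a_0 = -9: -9/1
a_1 = 1: -8/1
a_2 = 6: -57/7
a_3 = 1: -65/8
a_4 = 2: -187/23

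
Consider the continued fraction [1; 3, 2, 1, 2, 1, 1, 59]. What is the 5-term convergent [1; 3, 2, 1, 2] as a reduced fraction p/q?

Start with 2.
1 + 1/(2/1) = 1 + 1/2 = 3/2
2 + 1/(3/2) = 2 + 2/3 = 8/3
3 + 1/(8/3) = 3 + 3/8 = 27/8
1 + 1/(27/8) = 1 + 8/27 = 35/27

35/27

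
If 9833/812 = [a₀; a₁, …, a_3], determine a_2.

8

9833 = 12·812 + 89, so a_0 = 12
812 = 9·89 + 11, so a_1 = 9
89 = 8·11 + 1, so a_2 = 8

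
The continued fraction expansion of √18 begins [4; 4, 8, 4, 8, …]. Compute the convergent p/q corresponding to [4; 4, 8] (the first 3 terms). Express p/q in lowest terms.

140/33

Start with 8.
4 + 1/(8/1) = 4 + 1/8 = 33/8
4 + 1/(33/8) = 4 + 8/33 = 140/33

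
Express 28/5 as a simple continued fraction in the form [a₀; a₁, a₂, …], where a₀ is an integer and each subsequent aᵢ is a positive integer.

⌊28/5⌋ = 5, remainder 3
⌊5/3⌋ = 1, remainder 2
⌊3/2⌋ = 1, remainder 1
⌊2/1⌋ = 2, remainder 0

[5; 1, 1, 2]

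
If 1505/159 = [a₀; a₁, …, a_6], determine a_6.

⌊1505/159⌋ = 9, remainder 74
⌊159/74⌋ = 2, remainder 11
⌊74/11⌋ = 6, remainder 8
⌊11/8⌋ = 1, remainder 3
⌊8/3⌋ = 2, remainder 2
⌊3/2⌋ = 1, remainder 1
⌊2/1⌋ = 2, remainder 0

2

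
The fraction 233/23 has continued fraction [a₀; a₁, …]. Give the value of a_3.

Apply division with remainder until the remainder is 0:
233 ÷ 23 → quotient 10, remainder 3
23 ÷ 3 → quotient 7, remainder 2
3 ÷ 2 → quotient 1, remainder 1
2 ÷ 1 → quotient 2, remainder 0

2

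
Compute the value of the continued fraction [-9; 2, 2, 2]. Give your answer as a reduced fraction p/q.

Collapse the nested fraction from the inside out:
Start with 2.
2 + 1/(2/1) = 2 + 1/2 = 5/2
2 + 1/(5/2) = 2 + 2/5 = 12/5
-9 + 1/(12/5) = -9 + 5/12 = -103/12

-103/12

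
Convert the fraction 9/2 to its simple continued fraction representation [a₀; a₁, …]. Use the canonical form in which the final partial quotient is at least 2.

[4; 2]

9 = 4·2 + 1, so a_0 = 4
2 = 2·1 + 0, so a_1 = 2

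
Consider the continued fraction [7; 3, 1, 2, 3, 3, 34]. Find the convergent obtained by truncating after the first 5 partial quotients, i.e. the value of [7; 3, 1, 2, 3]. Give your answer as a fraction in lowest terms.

269/37

a_0 = 7: 7/1
a_1 = 3: 22/3
a_2 = 1: 29/4
a_3 = 2: 80/11
a_4 = 3: 269/37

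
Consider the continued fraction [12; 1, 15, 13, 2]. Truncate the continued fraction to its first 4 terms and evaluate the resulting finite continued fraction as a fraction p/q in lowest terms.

a_0 = 12: 12/1
a_1 = 1: 13/1
a_2 = 15: 207/16
a_3 = 13: 2704/209

2704/209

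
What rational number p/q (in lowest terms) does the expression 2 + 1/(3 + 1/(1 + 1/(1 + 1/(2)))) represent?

41/18

Collapse the nested fraction from the inside out:
Start with 2.
1 + 1/(2/1) = 1 + 1/2 = 3/2
1 + 1/(3/2) = 1 + 2/3 = 5/3
3 + 1/(5/3) = 3 + 3/5 = 18/5
2 + 1/(18/5) = 2 + 5/18 = 41/18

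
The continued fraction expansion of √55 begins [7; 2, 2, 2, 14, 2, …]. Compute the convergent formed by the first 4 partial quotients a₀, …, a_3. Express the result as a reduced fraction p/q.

Starting at the tail and folding back:
Start with 2.
2 + 1/(2/1) = 2 + 1/2 = 5/2
2 + 1/(5/2) = 2 + 2/5 = 12/5
7 + 1/(12/5) = 7 + 5/12 = 89/12

89/12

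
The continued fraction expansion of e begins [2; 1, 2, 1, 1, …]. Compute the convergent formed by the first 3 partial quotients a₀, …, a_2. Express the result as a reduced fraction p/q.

Start with 2.
1 + 1/(2/1) = 1 + 1/2 = 3/2
2 + 1/(3/2) = 2 + 2/3 = 8/3

8/3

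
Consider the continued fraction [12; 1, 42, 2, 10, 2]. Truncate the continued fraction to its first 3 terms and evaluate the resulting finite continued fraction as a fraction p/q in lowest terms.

558/43

a_0 = 12: 12/1
a_1 = 1: 13/1
a_2 = 42: 558/43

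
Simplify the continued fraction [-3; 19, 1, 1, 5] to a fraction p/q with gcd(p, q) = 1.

Start with 5.
1 + 1/(5/1) = 1 + 1/5 = 6/5
1 + 1/(6/5) = 1 + 5/6 = 11/6
19 + 1/(11/6) = 19 + 6/11 = 215/11
-3 + 1/(215/11) = -3 + 11/215 = -634/215

-634/215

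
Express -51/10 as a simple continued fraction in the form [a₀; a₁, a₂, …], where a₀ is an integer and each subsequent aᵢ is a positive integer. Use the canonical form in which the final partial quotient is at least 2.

Run the Euclidean algorithm, recording each quotient:
-51 ÷ 10 → quotient -6, remainder 9
10 ÷ 9 → quotient 1, remainder 1
9 ÷ 1 → quotient 9, remainder 0

[-6; 1, 9]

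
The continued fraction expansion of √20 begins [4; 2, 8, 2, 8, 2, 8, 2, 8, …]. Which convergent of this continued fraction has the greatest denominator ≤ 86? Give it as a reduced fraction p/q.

161/36

a_0 = 4: 4/1  (≤ bound)
a_1 = 2: 9/2  (≤ bound)
a_2 = 8: 76/17  (≤ bound)
a_3 = 2: 161/36  (≤ bound)
a_4 = 8: 1364/305  (> 86, stop)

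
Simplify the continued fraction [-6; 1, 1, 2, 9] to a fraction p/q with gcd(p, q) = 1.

-254/47

a_0 = -6: -6/1
a_1 = 1: -5/1
a_2 = 1: -11/2
a_3 = 2: -27/5
a_4 = 9: -254/47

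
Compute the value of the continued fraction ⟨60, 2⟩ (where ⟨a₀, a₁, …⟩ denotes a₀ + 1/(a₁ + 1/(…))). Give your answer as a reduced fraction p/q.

Start with 2.
60 + 1/(2/1) = 60 + 1/2 = 121/2

121/2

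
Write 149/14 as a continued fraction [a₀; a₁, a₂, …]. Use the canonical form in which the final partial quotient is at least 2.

[10; 1, 1, 1, 4]

Repeatedly divide and take the remainder:
149 ÷ 14 → quotient 10, remainder 9
14 ÷ 9 → quotient 1, remainder 5
9 ÷ 5 → quotient 1, remainder 4
5 ÷ 4 → quotient 1, remainder 1
4 ÷ 1 → quotient 4, remainder 0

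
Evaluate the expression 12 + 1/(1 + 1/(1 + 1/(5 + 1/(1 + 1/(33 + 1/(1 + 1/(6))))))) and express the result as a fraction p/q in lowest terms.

39597/3158

Start with 6.
1 + 1/(6/1) = 1 + 1/6 = 7/6
33 + 1/(7/6) = 33 + 6/7 = 237/7
1 + 1/(237/7) = 1 + 7/237 = 244/237
5 + 1/(244/237) = 5 + 237/244 = 1457/244
1 + 1/(1457/244) = 1 + 244/1457 = 1701/1457
1 + 1/(1701/1457) = 1 + 1457/1701 = 3158/1701
12 + 1/(3158/1701) = 12 + 1701/3158 = 39597/3158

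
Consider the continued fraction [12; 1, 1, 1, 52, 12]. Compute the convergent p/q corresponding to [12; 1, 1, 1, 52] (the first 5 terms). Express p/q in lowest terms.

2001/158

Start with 52.
1 + 1/(52/1) = 1 + 1/52 = 53/52
1 + 1/(53/52) = 1 + 52/53 = 105/53
1 + 1/(105/53) = 1 + 53/105 = 158/105
12 + 1/(158/105) = 12 + 105/158 = 2001/158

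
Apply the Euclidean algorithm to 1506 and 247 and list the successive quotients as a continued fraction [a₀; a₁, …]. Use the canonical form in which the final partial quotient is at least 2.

⌊1506/247⌋ = 6, remainder 24
⌊247/24⌋ = 10, remainder 7
⌊24/7⌋ = 3, remainder 3
⌊7/3⌋ = 2, remainder 1
⌊3/1⌋ = 3, remainder 0

[6; 10, 3, 2, 3]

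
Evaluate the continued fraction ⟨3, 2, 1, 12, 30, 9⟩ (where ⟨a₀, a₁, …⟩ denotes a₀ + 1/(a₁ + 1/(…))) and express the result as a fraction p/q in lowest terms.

Collapse the nested fraction from the inside out:
Start with 9.
30 + 1/(9/1) = 30 + 1/9 = 271/9
12 + 1/(271/9) = 12 + 9/271 = 3261/271
1 + 1/(3261/271) = 1 + 271/3261 = 3532/3261
2 + 1/(3532/3261) = 2 + 3261/3532 = 10325/3532
3 + 1/(10325/3532) = 3 + 3532/10325 = 34507/10325

34507/10325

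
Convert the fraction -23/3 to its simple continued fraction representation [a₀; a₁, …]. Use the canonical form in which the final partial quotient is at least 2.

⌊-23/3⌋ = -8, remainder 1
⌊3/1⌋ = 3, remainder 0

[-8; 3]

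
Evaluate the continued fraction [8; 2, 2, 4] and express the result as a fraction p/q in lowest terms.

Start with 4.
2 + 1/(4/1) = 2 + 1/4 = 9/4
2 + 1/(9/4) = 2 + 4/9 = 22/9
8 + 1/(22/9) = 8 + 9/22 = 185/22

185/22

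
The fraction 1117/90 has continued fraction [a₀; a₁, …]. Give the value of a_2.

2

Apply division with remainder until the remainder is 0:
⌊1117/90⌋ = 12, remainder 37
⌊90/37⌋ = 2, remainder 16
⌊37/16⌋ = 2, remainder 5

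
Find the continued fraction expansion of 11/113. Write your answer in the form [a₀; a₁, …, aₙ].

⌊11/113⌋ = 0, remainder 11
⌊113/11⌋ = 10, remainder 3
⌊11/3⌋ = 3, remainder 2
⌊3/2⌋ = 1, remainder 1
⌊2/1⌋ = 2, remainder 0

[0; 10, 3, 1, 2]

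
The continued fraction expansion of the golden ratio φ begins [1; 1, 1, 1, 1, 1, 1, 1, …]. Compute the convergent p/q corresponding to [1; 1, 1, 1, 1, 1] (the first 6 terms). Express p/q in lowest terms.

13/8

Start with 1.
1 + 1/(1/1) = 1 + 1/1 = 2/1
1 + 1/(2/1) = 1 + 1/2 = 3/2
1 + 1/(3/2) = 1 + 2/3 = 5/3
1 + 1/(5/3) = 1 + 3/5 = 8/5
1 + 1/(8/5) = 1 + 5/8 = 13/8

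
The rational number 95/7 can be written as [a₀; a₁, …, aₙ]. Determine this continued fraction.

[13; 1, 1, 3]

⌊95/7⌋ = 13, remainder 4
⌊7/4⌋ = 1, remainder 3
⌊4/3⌋ = 1, remainder 1
⌊3/1⌋ = 3, remainder 0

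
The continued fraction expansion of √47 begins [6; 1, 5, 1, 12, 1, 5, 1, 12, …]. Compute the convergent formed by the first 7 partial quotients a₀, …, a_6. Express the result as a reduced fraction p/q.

a_0 = 6: 6/1
a_1 = 1: 7/1
a_2 = 5: 41/6
a_3 = 1: 48/7
a_4 = 12: 617/90
a_5 = 1: 665/97
a_6 = 5: 3942/575

3942/575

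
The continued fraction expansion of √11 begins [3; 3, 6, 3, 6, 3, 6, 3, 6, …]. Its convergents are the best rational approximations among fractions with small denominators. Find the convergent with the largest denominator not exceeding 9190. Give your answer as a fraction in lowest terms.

25077/7561

a_0 = 3: 3/1  (≤ bound)
a_1 = 3: 10/3  (≤ bound)
a_2 = 6: 63/19  (≤ bound)
a_3 = 3: 199/60  (≤ bound)
a_4 = 6: 1257/379  (≤ bound)
a_5 = 3: 3970/1197  (≤ bound)
a_6 = 6: 25077/7561  (≤ bound)
a_7 = 3: 79201/23880  (> 9190, stop)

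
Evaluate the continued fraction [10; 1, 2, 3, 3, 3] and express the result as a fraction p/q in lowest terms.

Compute successive convergents:
a_0 = 10: 10/1
a_1 = 1: 11/1
a_2 = 2: 32/3
a_3 = 3: 107/10
a_4 = 3: 353/33
a_5 = 3: 1166/109

1166/109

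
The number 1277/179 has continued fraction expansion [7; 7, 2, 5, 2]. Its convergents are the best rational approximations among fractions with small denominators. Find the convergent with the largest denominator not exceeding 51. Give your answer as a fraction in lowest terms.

107/15

List convergents until the denominator exceeds the bound:
a_0 = 7: 7/1  (≤ bound)
a_1 = 7: 50/7  (≤ bound)
a_2 = 2: 107/15  (≤ bound)
a_3 = 5: 585/82  (> 51, stop)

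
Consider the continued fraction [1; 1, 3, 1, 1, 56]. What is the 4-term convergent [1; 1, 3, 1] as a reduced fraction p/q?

a_0 = 1: 1/1
a_1 = 1: 2/1
a_2 = 3: 7/4
a_3 = 1: 9/5

9/5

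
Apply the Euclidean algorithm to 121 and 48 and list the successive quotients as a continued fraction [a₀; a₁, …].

[2; 1, 1, 11, 2]

121 ÷ 48 → quotient 2, remainder 25
48 ÷ 25 → quotient 1, remainder 23
25 ÷ 23 → quotient 1, remainder 2
23 ÷ 2 → quotient 11, remainder 1
2 ÷ 1 → quotient 2, remainder 0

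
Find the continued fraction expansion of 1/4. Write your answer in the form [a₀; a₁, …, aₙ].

1 = 0·4 + 1, so a_0 = 0
4 = 4·1 + 0, so a_1 = 4

[0; 4]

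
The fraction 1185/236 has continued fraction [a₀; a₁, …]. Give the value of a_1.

47

Run the Euclidean algorithm, recording each quotient:
⌊1185/236⌋ = 5, remainder 5
⌊236/5⌋ = 47, remainder 1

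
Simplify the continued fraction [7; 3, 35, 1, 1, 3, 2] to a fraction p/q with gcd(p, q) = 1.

Starting at the tail and folding back:
Start with 2.
3 + 1/(2/1) = 3 + 1/2 = 7/2
1 + 1/(7/2) = 1 + 2/7 = 9/7
1 + 1/(9/7) = 1 + 7/9 = 16/9
35 + 1/(16/9) = 35 + 9/16 = 569/16
3 + 1/(569/16) = 3 + 16/569 = 1723/569
7 + 1/(1723/569) = 7 + 569/1723 = 12630/1723

12630/1723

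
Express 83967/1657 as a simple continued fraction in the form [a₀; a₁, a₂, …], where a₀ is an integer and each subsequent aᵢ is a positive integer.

Repeatedly divide and take the remainder:
83967 ÷ 1657 → quotient 50, remainder 1117
1657 ÷ 1117 → quotient 1, remainder 540
1117 ÷ 540 → quotient 2, remainder 37
540 ÷ 37 → quotient 14, remainder 22
37 ÷ 22 → quotient 1, remainder 15
22 ÷ 15 → quotient 1, remainder 7
15 ÷ 7 → quotient 2, remainder 1
7 ÷ 1 → quotient 7, remainder 0

[50; 1, 2, 14, 1, 1, 2, 7]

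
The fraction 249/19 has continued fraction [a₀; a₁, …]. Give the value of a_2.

249 ÷ 19 → quotient 13, remainder 2
19 ÷ 2 → quotient 9, remainder 1
2 ÷ 1 → quotient 2, remainder 0

2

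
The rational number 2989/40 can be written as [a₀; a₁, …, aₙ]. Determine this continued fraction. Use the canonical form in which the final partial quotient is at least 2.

⌊2989/40⌋ = 74, remainder 29
⌊40/29⌋ = 1, remainder 11
⌊29/11⌋ = 2, remainder 7
⌊11/7⌋ = 1, remainder 4
⌊7/4⌋ = 1, remainder 3
⌊4/3⌋ = 1, remainder 1
⌊3/1⌋ = 3, remainder 0

[74; 1, 2, 1, 1, 1, 3]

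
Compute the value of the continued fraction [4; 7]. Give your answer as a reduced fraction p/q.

a_0 = 4: 4/1
a_1 = 7: 29/7

29/7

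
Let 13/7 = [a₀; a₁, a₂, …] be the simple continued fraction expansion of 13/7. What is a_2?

6

Apply division with remainder until the remainder is 0:
13 = 1·7 + 6, so a_0 = 1
7 = 1·6 + 1, so a_1 = 1
6 = 6·1 + 0, so a_2 = 6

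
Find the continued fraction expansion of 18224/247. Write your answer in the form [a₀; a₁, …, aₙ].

[73; 1, 3, 1, 1, 2, 1, 7]

Run the Euclidean algorithm, recording each quotient:
18224 = 73·247 + 193, so a_0 = 73
247 = 1·193 + 54, so a_1 = 1
193 = 3·54 + 31, so a_2 = 3
54 = 1·31 + 23, so a_3 = 1
31 = 1·23 + 8, so a_4 = 1
23 = 2·8 + 7, so a_5 = 2
8 = 1·7 + 1, so a_6 = 1
7 = 7·1 + 0, so a_7 = 7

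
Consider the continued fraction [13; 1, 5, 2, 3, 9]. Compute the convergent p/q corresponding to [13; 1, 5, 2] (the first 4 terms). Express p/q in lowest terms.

180/13

Use the convergent recurrence hₖ = aₖ·hₖ₋₁ + hₖ₋₂ (and likewise for the denominators kₖ):
a_0 = 13: 13/1
a_1 = 1: 14/1
a_2 = 5: 83/6
a_3 = 2: 180/13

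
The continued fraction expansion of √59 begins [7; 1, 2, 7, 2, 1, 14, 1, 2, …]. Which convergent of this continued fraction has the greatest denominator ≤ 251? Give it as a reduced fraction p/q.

530/69

a_0 = 7: 7/1  (≤ bound)
a_1 = 1: 8/1  (≤ bound)
a_2 = 2: 23/3  (≤ bound)
a_3 = 7: 169/22  (≤ bound)
a_4 = 2: 361/47  (≤ bound)
a_5 = 1: 530/69  (≤ bound)
a_6 = 14: 7781/1013  (> 251, stop)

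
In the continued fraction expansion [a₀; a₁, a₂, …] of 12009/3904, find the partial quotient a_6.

⌊12009/3904⌋ = 3, remainder 297
⌊3904/297⌋ = 13, remainder 43
⌊297/43⌋ = 6, remainder 39
⌊43/39⌋ = 1, remainder 4
⌊39/4⌋ = 9, remainder 3
⌊4/3⌋ = 1, remainder 1
⌊3/1⌋ = 3, remainder 0

3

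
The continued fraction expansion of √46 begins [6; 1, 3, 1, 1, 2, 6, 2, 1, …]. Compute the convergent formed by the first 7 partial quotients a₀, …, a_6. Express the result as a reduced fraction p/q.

997/147

a_0 = 6: 6/1
a_1 = 1: 7/1
a_2 = 3: 27/4
a_3 = 1: 34/5
a_4 = 1: 61/9
a_5 = 2: 156/23
a_6 = 6: 997/147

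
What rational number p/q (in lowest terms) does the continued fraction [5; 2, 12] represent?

137/25

Start with 12.
2 + 1/(12/1) = 2 + 1/12 = 25/12
5 + 1/(25/12) = 5 + 12/25 = 137/25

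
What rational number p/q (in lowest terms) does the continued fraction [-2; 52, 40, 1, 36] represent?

-156222/78869

Start with 36.
1 + 1/(36/1) = 1 + 1/36 = 37/36
40 + 1/(37/36) = 40 + 36/37 = 1516/37
52 + 1/(1516/37) = 52 + 37/1516 = 78869/1516
-2 + 1/(78869/1516) = -2 + 1516/78869 = -156222/78869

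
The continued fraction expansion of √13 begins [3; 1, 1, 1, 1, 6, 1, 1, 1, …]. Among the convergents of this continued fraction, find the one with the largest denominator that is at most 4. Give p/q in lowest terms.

11/3

a_0 = 3: 3/1  (≤ bound)
a_1 = 1: 4/1  (≤ bound)
a_2 = 1: 7/2  (≤ bound)
a_3 = 1: 11/3  (≤ bound)
a_4 = 1: 18/5  (> 4, stop)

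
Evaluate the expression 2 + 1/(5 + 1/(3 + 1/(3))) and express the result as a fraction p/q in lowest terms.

116/53

Collapse the nested fraction from the inside out:
Start with 3.
3 + 1/(3/1) = 3 + 1/3 = 10/3
5 + 1/(10/3) = 5 + 3/10 = 53/10
2 + 1/(53/10) = 2 + 10/53 = 116/53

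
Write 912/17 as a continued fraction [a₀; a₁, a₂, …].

912 = 53·17 + 11, so a_0 = 53
17 = 1·11 + 6, so a_1 = 1
11 = 1·6 + 5, so a_2 = 1
6 = 1·5 + 1, so a_3 = 1
5 = 5·1 + 0, so a_4 = 5

[53; 1, 1, 1, 5]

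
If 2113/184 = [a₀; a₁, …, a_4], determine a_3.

2113 = 11·184 + 89, so a_0 = 11
184 = 2·89 + 6, so a_1 = 2
89 = 14·6 + 5, so a_2 = 14
6 = 1·5 + 1, so a_3 = 1

1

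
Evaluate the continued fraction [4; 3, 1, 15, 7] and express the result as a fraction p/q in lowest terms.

Start with 7.
15 + 1/(7/1) = 15 + 1/7 = 106/7
1 + 1/(106/7) = 1 + 7/106 = 113/106
3 + 1/(113/106) = 3 + 106/113 = 445/113
4 + 1/(445/113) = 4 + 113/445 = 1893/445

1893/445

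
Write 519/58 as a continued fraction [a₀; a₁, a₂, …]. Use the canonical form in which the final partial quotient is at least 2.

[8; 1, 18, 3]

⌊519/58⌋ = 8, remainder 55
⌊58/55⌋ = 1, remainder 3
⌊55/3⌋ = 18, remainder 1
⌊3/1⌋ = 3, remainder 0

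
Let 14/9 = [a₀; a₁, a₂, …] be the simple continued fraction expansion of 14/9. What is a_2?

1

⌊14/9⌋ = 1, remainder 5
⌊9/5⌋ = 1, remainder 4
⌊5/4⌋ = 1, remainder 1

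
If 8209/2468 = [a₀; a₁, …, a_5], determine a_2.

8209 ÷ 2468 → quotient 3, remainder 805
2468 ÷ 805 → quotient 3, remainder 53
805 ÷ 53 → quotient 15, remainder 10

15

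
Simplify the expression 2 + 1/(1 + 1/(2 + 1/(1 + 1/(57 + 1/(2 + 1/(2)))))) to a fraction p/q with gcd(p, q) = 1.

3197/1163

Compute successive convergents:
a_0 = 2: 2/1
a_1 = 1: 3/1
a_2 = 2: 8/3
a_3 = 1: 11/4
a_4 = 57: 635/231
a_5 = 2: 1281/466
a_6 = 2: 3197/1163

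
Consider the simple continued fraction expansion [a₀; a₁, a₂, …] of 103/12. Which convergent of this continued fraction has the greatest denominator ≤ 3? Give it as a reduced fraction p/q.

17/2

List convergents until the denominator exceeds the bound:
a_0 = 8: 8/1  (≤ bound)
a_1 = 1: 9/1  (≤ bound)
a_2 = 1: 17/2  (≤ bound)
a_3 = 2: 43/5  (> 3, stop)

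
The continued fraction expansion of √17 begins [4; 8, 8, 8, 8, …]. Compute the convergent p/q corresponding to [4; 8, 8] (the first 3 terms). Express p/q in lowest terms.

268/65

Start with 8.
8 + 1/(8/1) = 8 + 1/8 = 65/8
4 + 1/(65/8) = 4 + 8/65 = 268/65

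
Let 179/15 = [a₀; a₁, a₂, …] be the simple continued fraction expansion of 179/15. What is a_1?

1

179 = 11·15 + 14, so a_0 = 11
15 = 1·14 + 1, so a_1 = 1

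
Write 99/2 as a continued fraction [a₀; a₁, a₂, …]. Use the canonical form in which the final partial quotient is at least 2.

[49; 2]

Apply division with remainder until the remainder is 0:
99 ÷ 2 → quotient 49, remainder 1
2 ÷ 1 → quotient 2, remainder 0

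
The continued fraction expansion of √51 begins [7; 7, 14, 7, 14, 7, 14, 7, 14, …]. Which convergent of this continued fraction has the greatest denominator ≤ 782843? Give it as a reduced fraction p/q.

List convergents until the denominator exceeds the bound:
a_0 = 7: 7/1  (≤ bound)
a_1 = 7: 50/7  (≤ bound)
a_2 = 14: 707/99  (≤ bound)
a_3 = 7: 4999/700  (≤ bound)
a_4 = 14: 70693/9899  (≤ bound)
a_5 = 7: 499850/69993  (≤ bound)
a_6 = 14: 7068593/989801  (> 782843, stop)

499850/69993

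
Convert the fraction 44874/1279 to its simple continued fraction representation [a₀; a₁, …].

Repeatedly divide and take the remainder:
44874 = 35·1279 + 109, so a_0 = 35
1279 = 11·109 + 80, so a_1 = 11
109 = 1·80 + 29, so a_2 = 1
80 = 2·29 + 22, so a_3 = 2
29 = 1·22 + 7, so a_4 = 1
22 = 3·7 + 1, so a_5 = 3
7 = 7·1 + 0, so a_6 = 7

[35; 11, 1, 2, 1, 3, 7]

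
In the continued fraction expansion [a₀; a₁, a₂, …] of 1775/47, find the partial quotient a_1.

⌊1775/47⌋ = 37, remainder 36
⌊47/36⌋ = 1, remainder 11

1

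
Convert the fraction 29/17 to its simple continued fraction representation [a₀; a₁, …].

Repeatedly divide and take the remainder:
⌊29/17⌋ = 1, remainder 12
⌊17/12⌋ = 1, remainder 5
⌊12/5⌋ = 2, remainder 2
⌊5/2⌋ = 2, remainder 1
⌊2/1⌋ = 2, remainder 0

[1; 1, 2, 2, 2]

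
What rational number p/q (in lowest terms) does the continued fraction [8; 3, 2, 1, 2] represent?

224/27

a_0 = 8: 8/1
a_1 = 3: 25/3
a_2 = 2: 58/7
a_3 = 1: 83/10
a_4 = 2: 224/27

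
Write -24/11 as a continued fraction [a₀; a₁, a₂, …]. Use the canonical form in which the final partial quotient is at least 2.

Apply division with remainder until the remainder is 0:
⌊-24/11⌋ = -3, remainder 9
⌊11/9⌋ = 1, remainder 2
⌊9/2⌋ = 4, remainder 1
⌊2/1⌋ = 2, remainder 0

[-3; 1, 4, 2]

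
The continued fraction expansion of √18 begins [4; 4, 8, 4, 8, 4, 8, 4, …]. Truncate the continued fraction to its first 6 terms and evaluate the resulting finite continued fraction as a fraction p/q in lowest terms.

a_0 = 4: 4/1
a_1 = 4: 17/4
a_2 = 8: 140/33
a_3 = 4: 577/136
a_4 = 8: 4756/1121
a_5 = 4: 19601/4620

19601/4620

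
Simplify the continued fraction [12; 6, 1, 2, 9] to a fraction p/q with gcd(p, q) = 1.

a_0 = 12: 12/1
a_1 = 6: 73/6
a_2 = 1: 85/7
a_3 = 2: 243/20
a_4 = 9: 2272/187

2272/187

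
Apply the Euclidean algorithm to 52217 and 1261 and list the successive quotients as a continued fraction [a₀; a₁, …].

[41; 2, 2, 3, 1, 18, 3]

Repeatedly divide and take the remainder:
52217 = 41·1261 + 516, so a_0 = 41
1261 = 2·516 + 229, so a_1 = 2
516 = 2·229 + 58, so a_2 = 2
229 = 3·58 + 55, so a_3 = 3
58 = 1·55 + 3, so a_4 = 1
55 = 18·3 + 1, so a_5 = 18
3 = 3·1 + 0, so a_6 = 3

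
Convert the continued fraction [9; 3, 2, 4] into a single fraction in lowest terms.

a_0 = 9: 9/1
a_1 = 3: 28/3
a_2 = 2: 65/7
a_3 = 4: 288/31

288/31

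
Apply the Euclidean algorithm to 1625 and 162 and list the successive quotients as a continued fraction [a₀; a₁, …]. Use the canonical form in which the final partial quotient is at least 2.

[10; 32, 2, 2]

1625 = 10·162 + 5, so a_0 = 10
162 = 32·5 + 2, so a_1 = 32
5 = 2·2 + 1, so a_2 = 2
2 = 2·1 + 0, so a_3 = 2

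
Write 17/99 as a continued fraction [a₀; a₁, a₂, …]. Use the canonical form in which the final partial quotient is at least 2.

[0; 5, 1, 4, 1, 2]

⌊17/99⌋ = 0, remainder 17
⌊99/17⌋ = 5, remainder 14
⌊17/14⌋ = 1, remainder 3
⌊14/3⌋ = 4, remainder 2
⌊3/2⌋ = 1, remainder 1
⌊2/1⌋ = 2, remainder 0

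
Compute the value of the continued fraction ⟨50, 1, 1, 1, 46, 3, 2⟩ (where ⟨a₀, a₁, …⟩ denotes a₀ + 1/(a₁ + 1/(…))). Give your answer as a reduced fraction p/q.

Starting at the tail and folding back:
Start with 2.
3 + 1/(2/1) = 3 + 1/2 = 7/2
46 + 1/(7/2) = 46 + 2/7 = 324/7
1 + 1/(324/7) = 1 + 7/324 = 331/324
1 + 1/(331/324) = 1 + 324/331 = 655/331
1 + 1/(655/331) = 1 + 331/655 = 986/655
50 + 1/(986/655) = 50 + 655/986 = 49955/986

49955/986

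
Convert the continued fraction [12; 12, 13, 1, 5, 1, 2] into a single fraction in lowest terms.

Starting at the tail and folding back:
Start with 2.
1 + 1/(2/1) = 1 + 1/2 = 3/2
5 + 1/(3/2) = 5 + 2/3 = 17/3
1 + 1/(17/3) = 1 + 3/17 = 20/17
13 + 1/(20/17) = 13 + 17/20 = 277/20
12 + 1/(277/20) = 12 + 20/277 = 3344/277
12 + 1/(3344/277) = 12 + 277/3344 = 40405/3344

40405/3344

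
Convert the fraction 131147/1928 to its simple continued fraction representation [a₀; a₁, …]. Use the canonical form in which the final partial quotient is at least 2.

Apply division with remainder until the remainder is 0:
131147 ÷ 1928 → quotient 68, remainder 43
1928 ÷ 43 → quotient 44, remainder 36
43 ÷ 36 → quotient 1, remainder 7
36 ÷ 7 → quotient 5, remainder 1
7 ÷ 1 → quotient 7, remainder 0

[68; 44, 1, 5, 7]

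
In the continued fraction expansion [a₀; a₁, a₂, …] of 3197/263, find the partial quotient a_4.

2

3197 = 12·263 + 41, so a_0 = 12
263 = 6·41 + 17, so a_1 = 6
41 = 2·17 + 7, so a_2 = 2
17 = 2·7 + 3, so a_3 = 2
7 = 2·3 + 1, so a_4 = 2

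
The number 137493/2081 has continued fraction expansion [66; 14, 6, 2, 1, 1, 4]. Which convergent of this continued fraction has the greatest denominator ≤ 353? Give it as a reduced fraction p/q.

17773/269

List convergents until the denominator exceeds the bound:
a_0 = 66: 66/1  (≤ bound)
a_1 = 14: 925/14  (≤ bound)
a_2 = 6: 5616/85  (≤ bound)
a_3 = 2: 12157/184  (≤ bound)
a_4 = 1: 17773/269  (≤ bound)
a_5 = 1: 29930/453  (> 353, stop)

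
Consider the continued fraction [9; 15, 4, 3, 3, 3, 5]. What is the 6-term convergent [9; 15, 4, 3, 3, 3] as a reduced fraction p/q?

Compute successive convergents:
a_0 = 9: 9/1
a_1 = 15: 136/15
a_2 = 4: 553/61
a_3 = 3: 1795/198
a_4 = 3: 5938/655
a_5 = 3: 19609/2163

19609/2163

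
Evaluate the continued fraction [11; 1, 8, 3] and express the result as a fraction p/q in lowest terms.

333/28

a_0 = 11: 11/1
a_1 = 1: 12/1
a_2 = 8: 107/9
a_3 = 3: 333/28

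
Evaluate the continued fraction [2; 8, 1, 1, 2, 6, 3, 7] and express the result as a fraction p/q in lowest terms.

Start with 7.
3 + 1/(7/1) = 3 + 1/7 = 22/7
6 + 1/(22/7) = 6 + 7/22 = 139/22
2 + 1/(139/22) = 2 + 22/139 = 300/139
1 + 1/(300/139) = 1 + 139/300 = 439/300
1 + 1/(439/300) = 1 + 300/439 = 739/439
8 + 1/(739/439) = 8 + 439/739 = 6351/739
2 + 1/(6351/739) = 2 + 739/6351 = 13441/6351

13441/6351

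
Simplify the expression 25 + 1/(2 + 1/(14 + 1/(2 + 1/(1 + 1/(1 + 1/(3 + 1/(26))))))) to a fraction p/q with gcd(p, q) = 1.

358931/14085

Start with 26.
3 + 1/(26/1) = 3 + 1/26 = 79/26
1 + 1/(79/26) = 1 + 26/79 = 105/79
1 + 1/(105/79) = 1 + 79/105 = 184/105
2 + 1/(184/105) = 2 + 105/184 = 473/184
14 + 1/(473/184) = 14 + 184/473 = 6806/473
2 + 1/(6806/473) = 2 + 473/6806 = 14085/6806
25 + 1/(14085/6806) = 25 + 6806/14085 = 358931/14085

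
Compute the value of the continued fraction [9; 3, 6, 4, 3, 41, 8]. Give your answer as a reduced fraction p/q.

790553/84856

Starting at the tail and folding back:
Start with 8.
41 + 1/(8/1) = 41 + 1/8 = 329/8
3 + 1/(329/8) = 3 + 8/329 = 995/329
4 + 1/(995/329) = 4 + 329/995 = 4309/995
6 + 1/(4309/995) = 6 + 995/4309 = 26849/4309
3 + 1/(26849/4309) = 3 + 4309/26849 = 84856/26849
9 + 1/(84856/26849) = 9 + 26849/84856 = 790553/84856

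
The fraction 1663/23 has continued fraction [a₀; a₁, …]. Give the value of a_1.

⌊1663/23⌋ = 72, remainder 7
⌊23/7⌋ = 3, remainder 2

3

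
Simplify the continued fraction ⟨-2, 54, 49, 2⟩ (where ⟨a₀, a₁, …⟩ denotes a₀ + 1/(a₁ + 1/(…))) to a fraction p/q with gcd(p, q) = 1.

Compute successive convergents:
a_0 = -2: -2/1
a_1 = 54: -107/54
a_2 = 49: -5245/2647
a_3 = 2: -10597/5348

-10597/5348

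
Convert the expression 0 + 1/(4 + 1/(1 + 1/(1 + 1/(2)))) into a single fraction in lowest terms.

Start with 2.
1 + 1/(2/1) = 1 + 1/2 = 3/2
1 + 1/(3/2) = 1 + 2/3 = 5/3
4 + 1/(5/3) = 4 + 3/5 = 23/5
0 + 1/(23/5) = 0 + 5/23 = 5/23

5/23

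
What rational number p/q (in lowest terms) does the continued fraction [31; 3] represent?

Start with 3.
31 + 1/(3/1) = 31 + 1/3 = 94/3

94/3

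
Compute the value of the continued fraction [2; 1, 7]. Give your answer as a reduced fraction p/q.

a_0 = 2: 2/1
a_1 = 1: 3/1
a_2 = 7: 23/8

23/8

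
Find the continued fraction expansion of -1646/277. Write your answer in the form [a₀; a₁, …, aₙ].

[-6; 17, 3, 5]

Run the Euclidean algorithm, recording each quotient:
-1646 = -6·277 + 16, so a_0 = -6
277 = 17·16 + 5, so a_1 = 17
16 = 3·5 + 1, so a_2 = 3
5 = 5·1 + 0, so a_3 = 5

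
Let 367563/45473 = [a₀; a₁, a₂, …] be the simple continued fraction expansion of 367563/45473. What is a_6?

Apply division with remainder until the remainder is 0:
367563 = 8·45473 + 3779, so a_0 = 8
45473 = 12·3779 + 125, so a_1 = 12
3779 = 30·125 + 29, so a_2 = 30
125 = 4·29 + 9, so a_3 = 4
29 = 3·9 + 2, so a_4 = 3
9 = 4·2 + 1, so a_5 = 4
2 = 2·1 + 0, so a_6 = 2

2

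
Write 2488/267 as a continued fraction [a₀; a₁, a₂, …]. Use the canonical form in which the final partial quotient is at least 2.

[9; 3, 7, 12]

Repeatedly divide and take the remainder:
2488 ÷ 267 → quotient 9, remainder 85
267 ÷ 85 → quotient 3, remainder 12
85 ÷ 12 → quotient 7, remainder 1
12 ÷ 1 → quotient 12, remainder 0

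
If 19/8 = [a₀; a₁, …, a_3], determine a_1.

Run the Euclidean algorithm, recording each quotient:
19 ÷ 8 → quotient 2, remainder 3
8 ÷ 3 → quotient 2, remainder 2

2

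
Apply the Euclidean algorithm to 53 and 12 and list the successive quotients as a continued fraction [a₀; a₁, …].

[4; 2, 2, 2]

Apply division with remainder until the remainder is 0:
53 = 4·12 + 5, so a_0 = 4
12 = 2·5 + 2, so a_1 = 2
5 = 2·2 + 1, so a_2 = 2
2 = 2·1 + 0, so a_3 = 2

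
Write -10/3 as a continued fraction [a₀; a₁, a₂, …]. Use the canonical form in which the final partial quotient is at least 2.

[-4; 1, 2]

Run the Euclidean algorithm, recording each quotient:
-10 = -4·3 + 2, so a_0 = -4
3 = 1·2 + 1, so a_1 = 1
2 = 2·1 + 0, so a_2 = 2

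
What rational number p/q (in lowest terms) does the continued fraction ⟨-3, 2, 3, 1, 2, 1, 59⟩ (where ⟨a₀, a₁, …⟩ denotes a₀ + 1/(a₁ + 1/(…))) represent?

-5197/2031

Work from the innermost term outward:
Start with 59.
1 + 1/(59/1) = 1 + 1/59 = 60/59
2 + 1/(60/59) = 2 + 59/60 = 179/60
1 + 1/(179/60) = 1 + 60/179 = 239/179
3 + 1/(239/179) = 3 + 179/239 = 896/239
2 + 1/(896/239) = 2 + 239/896 = 2031/896
-3 + 1/(2031/896) = -3 + 896/2031 = -5197/2031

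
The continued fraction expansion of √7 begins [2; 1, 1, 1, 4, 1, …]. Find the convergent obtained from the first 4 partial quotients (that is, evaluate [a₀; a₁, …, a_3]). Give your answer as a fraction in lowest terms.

8/3

Work from the innermost term outward:
Start with 1.
1 + 1/(1/1) = 1 + 1/1 = 2/1
1 + 1/(2/1) = 1 + 1/2 = 3/2
2 + 1/(3/2) = 2 + 2/3 = 8/3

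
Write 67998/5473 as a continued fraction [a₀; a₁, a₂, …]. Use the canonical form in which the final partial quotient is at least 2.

[12; 2, 2, 1, 4, 41, 4]

Repeatedly divide and take the remainder:
67998 = 12·5473 + 2322, so a_0 = 12
5473 = 2·2322 + 829, so a_1 = 2
2322 = 2·829 + 664, so a_2 = 2
829 = 1·664 + 165, so a_3 = 1
664 = 4·165 + 4, so a_4 = 4
165 = 41·4 + 1, so a_5 = 41
4 = 4·1 + 0, so a_6 = 4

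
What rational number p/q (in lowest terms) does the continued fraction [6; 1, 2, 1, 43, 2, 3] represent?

Start with 3.
2 + 1/(3/1) = 2 + 1/3 = 7/3
43 + 1/(7/3) = 43 + 3/7 = 304/7
1 + 1/(304/7) = 1 + 7/304 = 311/304
2 + 1/(311/304) = 2 + 304/311 = 926/311
1 + 1/(926/311) = 1 + 311/926 = 1237/926
6 + 1/(1237/926) = 6 + 926/1237 = 8348/1237

8348/1237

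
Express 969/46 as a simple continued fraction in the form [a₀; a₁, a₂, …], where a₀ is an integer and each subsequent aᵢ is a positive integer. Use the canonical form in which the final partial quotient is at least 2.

Run the Euclidean algorithm, recording each quotient:
969 = 21·46 + 3, so a_0 = 21
46 = 15·3 + 1, so a_1 = 15
3 = 3·1 + 0, so a_2 = 3

[21; 15, 3]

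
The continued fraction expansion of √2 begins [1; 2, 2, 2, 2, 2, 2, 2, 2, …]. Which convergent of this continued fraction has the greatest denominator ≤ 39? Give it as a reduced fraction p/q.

41/29

a_0 = 1: 1/1  (≤ bound)
a_1 = 2: 3/2  (≤ bound)
a_2 = 2: 7/5  (≤ bound)
a_3 = 2: 17/12  (≤ bound)
a_4 = 2: 41/29  (≤ bound)
a_5 = 2: 99/70  (> 39, stop)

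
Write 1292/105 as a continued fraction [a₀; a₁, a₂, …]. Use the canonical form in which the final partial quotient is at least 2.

Apply division with remainder until the remainder is 0:
⌊1292/105⌋ = 12, remainder 32
⌊105/32⌋ = 3, remainder 9
⌊32/9⌋ = 3, remainder 5
⌊9/5⌋ = 1, remainder 4
⌊5/4⌋ = 1, remainder 1
⌊4/1⌋ = 4, remainder 0

[12; 3, 3, 1, 1, 4]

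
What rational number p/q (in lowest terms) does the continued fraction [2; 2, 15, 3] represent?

Start with 3.
15 + 1/(3/1) = 15 + 1/3 = 46/3
2 + 1/(46/3) = 2 + 3/46 = 95/46
2 + 1/(95/46) = 2 + 46/95 = 236/95

236/95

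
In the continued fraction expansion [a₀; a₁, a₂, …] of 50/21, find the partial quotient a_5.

2

50 = 2·21 + 8, so a_0 = 2
21 = 2·8 + 5, so a_1 = 2
8 = 1·5 + 3, so a_2 = 1
5 = 1·3 + 2, so a_3 = 1
3 = 1·2 + 1, so a_4 = 1
2 = 2·1 + 0, so a_5 = 2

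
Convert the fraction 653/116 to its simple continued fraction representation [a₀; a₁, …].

653 ÷ 116 → quotient 5, remainder 73
116 ÷ 73 → quotient 1, remainder 43
73 ÷ 43 → quotient 1, remainder 30
43 ÷ 30 → quotient 1, remainder 13
30 ÷ 13 → quotient 2, remainder 4
13 ÷ 4 → quotient 3, remainder 1
4 ÷ 1 → quotient 4, remainder 0

[5; 1, 1, 1, 2, 3, 4]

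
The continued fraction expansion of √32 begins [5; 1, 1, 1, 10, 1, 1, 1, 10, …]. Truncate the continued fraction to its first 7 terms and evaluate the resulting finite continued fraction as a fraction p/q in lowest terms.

379/67

Start with 1.
1 + 1/(1/1) = 1 + 1/1 = 2/1
10 + 1/(2/1) = 10 + 1/2 = 21/2
1 + 1/(21/2) = 1 + 2/21 = 23/21
1 + 1/(23/21) = 1 + 21/23 = 44/23
1 + 1/(44/23) = 1 + 23/44 = 67/44
5 + 1/(67/44) = 5 + 44/67 = 379/67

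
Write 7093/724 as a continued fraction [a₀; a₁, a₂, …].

[9; 1, 3, 1, 12, 2, 1, 3]

⌊7093/724⌋ = 9, remainder 577
⌊724/577⌋ = 1, remainder 147
⌊577/147⌋ = 3, remainder 136
⌊147/136⌋ = 1, remainder 11
⌊136/11⌋ = 12, remainder 4
⌊11/4⌋ = 2, remainder 3
⌊4/3⌋ = 1, remainder 1
⌊3/1⌋ = 3, remainder 0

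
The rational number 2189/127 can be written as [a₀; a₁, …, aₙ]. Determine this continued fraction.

[17; 4, 4, 3, 2]

Run the Euclidean algorithm, recording each quotient:
⌊2189/127⌋ = 17, remainder 30
⌊127/30⌋ = 4, remainder 7
⌊30/7⌋ = 4, remainder 2
⌊7/2⌋ = 3, remainder 1
⌊2/1⌋ = 2, remainder 0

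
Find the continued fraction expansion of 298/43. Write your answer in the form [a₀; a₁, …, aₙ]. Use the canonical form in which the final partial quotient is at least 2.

298 ÷ 43 → quotient 6, remainder 40
43 ÷ 40 → quotient 1, remainder 3
40 ÷ 3 → quotient 13, remainder 1
3 ÷ 1 → quotient 3, remainder 0

[6; 1, 13, 3]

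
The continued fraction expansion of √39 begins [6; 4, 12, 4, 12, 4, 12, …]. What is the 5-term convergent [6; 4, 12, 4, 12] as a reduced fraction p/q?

15294/2449

Use the convergent recurrence hₖ = aₖ·hₖ₋₁ + hₖ₋₂ (and likewise for the denominators kₖ):
a_0 = 6: 6/1
a_1 = 4: 25/4
a_2 = 12: 306/49
a_3 = 4: 1249/200
a_4 = 12: 15294/2449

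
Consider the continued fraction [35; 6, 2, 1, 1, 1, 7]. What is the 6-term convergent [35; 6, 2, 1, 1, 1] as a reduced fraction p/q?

Starting at the tail and folding back:
Start with 1.
1 + 1/(1/1) = 1 + 1/1 = 2/1
1 + 1/(2/1) = 1 + 1/2 = 3/2
2 + 1/(3/2) = 2 + 2/3 = 8/3
6 + 1/(8/3) = 6 + 3/8 = 51/8
35 + 1/(51/8) = 35 + 8/51 = 1793/51

1793/51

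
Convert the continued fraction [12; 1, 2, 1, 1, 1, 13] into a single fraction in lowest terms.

1909/150

Start with 13.
1 + 1/(13/1) = 1 + 1/13 = 14/13
1 + 1/(14/13) = 1 + 13/14 = 27/14
1 + 1/(27/14) = 1 + 14/27 = 41/27
2 + 1/(41/27) = 2 + 27/41 = 109/41
1 + 1/(109/41) = 1 + 41/109 = 150/109
12 + 1/(150/109) = 12 + 109/150 = 1909/150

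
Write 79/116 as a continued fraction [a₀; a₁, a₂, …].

[0; 1, 2, 7, 2, 2]

Run the Euclidean algorithm, recording each quotient:
⌊79/116⌋ = 0, remainder 79
⌊116/79⌋ = 1, remainder 37
⌊79/37⌋ = 2, remainder 5
⌊37/5⌋ = 7, remainder 2
⌊5/2⌋ = 2, remainder 1
⌊2/1⌋ = 2, remainder 0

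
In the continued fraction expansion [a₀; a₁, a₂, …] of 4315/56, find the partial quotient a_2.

4315 ÷ 56 → quotient 77, remainder 3
56 ÷ 3 → quotient 18, remainder 2
3 ÷ 2 → quotient 1, remainder 1

1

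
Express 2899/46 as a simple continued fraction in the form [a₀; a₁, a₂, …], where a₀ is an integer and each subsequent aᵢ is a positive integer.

2899 = 63·46 + 1, so a_0 = 63
46 = 46·1 + 0, so a_1 = 46

[63; 46]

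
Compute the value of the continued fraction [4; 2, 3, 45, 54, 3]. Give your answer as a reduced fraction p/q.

Collapse the nested fraction from the inside out:
Start with 3.
54 + 1/(3/1) = 54 + 1/3 = 163/3
45 + 1/(163/3) = 45 + 3/163 = 7338/163
3 + 1/(7338/163) = 3 + 163/7338 = 22177/7338
2 + 1/(22177/7338) = 2 + 7338/22177 = 51692/22177
4 + 1/(51692/22177) = 4 + 22177/51692 = 228945/51692

228945/51692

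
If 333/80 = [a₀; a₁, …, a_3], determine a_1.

333 ÷ 80 → quotient 4, remainder 13
80 ÷ 13 → quotient 6, remainder 2

6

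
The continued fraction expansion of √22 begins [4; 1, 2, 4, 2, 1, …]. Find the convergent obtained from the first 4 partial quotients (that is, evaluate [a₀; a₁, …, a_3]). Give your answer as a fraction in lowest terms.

61/13

Build up convergents one term at a time:
a_0 = 4: 4/1
a_1 = 1: 5/1
a_2 = 2: 14/3
a_3 = 4: 61/13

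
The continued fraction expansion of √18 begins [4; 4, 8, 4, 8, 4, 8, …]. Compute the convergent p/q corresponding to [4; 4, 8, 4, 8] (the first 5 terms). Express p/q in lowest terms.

a_0 = 4: 4/1
a_1 = 4: 17/4
a_2 = 8: 140/33
a_3 = 4: 577/136
a_4 = 8: 4756/1121

4756/1121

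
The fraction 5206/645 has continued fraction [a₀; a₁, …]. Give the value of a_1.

14

5206 ÷ 645 → quotient 8, remainder 46
645 ÷ 46 → quotient 14, remainder 1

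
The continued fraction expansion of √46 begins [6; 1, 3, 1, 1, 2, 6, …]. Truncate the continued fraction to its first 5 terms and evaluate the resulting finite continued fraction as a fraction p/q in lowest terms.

a_0 = 6: 6/1
a_1 = 1: 7/1
a_2 = 3: 27/4
a_3 = 1: 34/5
a_4 = 1: 61/9

61/9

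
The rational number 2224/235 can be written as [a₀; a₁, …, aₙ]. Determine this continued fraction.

Repeatedly divide and take the remainder:
2224 ÷ 235 → quotient 9, remainder 109
235 ÷ 109 → quotient 2, remainder 17
109 ÷ 17 → quotient 6, remainder 7
17 ÷ 7 → quotient 2, remainder 3
7 ÷ 3 → quotient 2, remainder 1
3 ÷ 1 → quotient 3, remainder 0

[9; 2, 6, 2, 2, 3]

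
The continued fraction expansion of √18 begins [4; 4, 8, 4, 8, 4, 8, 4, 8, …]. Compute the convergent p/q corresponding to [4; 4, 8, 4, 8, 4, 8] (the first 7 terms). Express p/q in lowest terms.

Collapse the nested fraction from the inside out:
Start with 8.
4 + 1/(8/1) = 4 + 1/8 = 33/8
8 + 1/(33/8) = 8 + 8/33 = 272/33
4 + 1/(272/33) = 4 + 33/272 = 1121/272
8 + 1/(1121/272) = 8 + 272/1121 = 9240/1121
4 + 1/(9240/1121) = 4 + 1121/9240 = 38081/9240
4 + 1/(38081/9240) = 4 + 9240/38081 = 161564/38081

161564/38081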